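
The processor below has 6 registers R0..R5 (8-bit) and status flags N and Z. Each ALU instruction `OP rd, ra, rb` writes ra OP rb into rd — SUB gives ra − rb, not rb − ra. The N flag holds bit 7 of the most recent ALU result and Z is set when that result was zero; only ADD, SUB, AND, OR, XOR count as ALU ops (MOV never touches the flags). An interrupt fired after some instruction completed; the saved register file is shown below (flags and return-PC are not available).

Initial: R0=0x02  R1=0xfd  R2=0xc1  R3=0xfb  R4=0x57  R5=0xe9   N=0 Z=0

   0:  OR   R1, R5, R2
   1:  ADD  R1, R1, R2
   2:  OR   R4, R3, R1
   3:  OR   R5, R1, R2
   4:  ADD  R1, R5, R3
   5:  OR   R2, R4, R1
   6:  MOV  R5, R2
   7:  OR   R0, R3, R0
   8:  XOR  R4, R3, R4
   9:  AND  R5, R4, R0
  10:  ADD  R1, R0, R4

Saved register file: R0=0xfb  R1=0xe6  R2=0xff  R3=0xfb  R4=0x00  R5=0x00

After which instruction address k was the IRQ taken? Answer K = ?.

after  0: R0=0x02 R1=0xe9 R2=0xc1 R3=0xfb R4=0x57 R5=0xe9  N=1 Z=0
after  1: R0=0x02 R1=0xaa R2=0xc1 R3=0xfb R4=0x57 R5=0xe9  N=1 Z=0
after  2: R0=0x02 R1=0xaa R2=0xc1 R3=0xfb R4=0xfb R5=0xe9  N=1 Z=0
after  3: R0=0x02 R1=0xaa R2=0xc1 R3=0xfb R4=0xfb R5=0xeb  N=1 Z=0
after  4: R0=0x02 R1=0xe6 R2=0xc1 R3=0xfb R4=0xfb R5=0xeb  N=1 Z=0
after  5: R0=0x02 R1=0xe6 R2=0xff R3=0xfb R4=0xfb R5=0xeb  N=1 Z=0
after  6: R0=0x02 R1=0xe6 R2=0xff R3=0xfb R4=0xfb R5=0xff  N=1 Z=0
after  7: R0=0xfb R1=0xe6 R2=0xff R3=0xfb R4=0xfb R5=0xff  N=1 Z=0
after  8: R0=0xfb R1=0xe6 R2=0xff R3=0xfb R4=0x00 R5=0xff  N=0 Z=1
after  9: R0=0xfb R1=0xe6 R2=0xff R3=0xfb R4=0x00 R5=0x00  N=0 Z=1
-- IRQ taken; context saved, return-PC = 10 --

K = 9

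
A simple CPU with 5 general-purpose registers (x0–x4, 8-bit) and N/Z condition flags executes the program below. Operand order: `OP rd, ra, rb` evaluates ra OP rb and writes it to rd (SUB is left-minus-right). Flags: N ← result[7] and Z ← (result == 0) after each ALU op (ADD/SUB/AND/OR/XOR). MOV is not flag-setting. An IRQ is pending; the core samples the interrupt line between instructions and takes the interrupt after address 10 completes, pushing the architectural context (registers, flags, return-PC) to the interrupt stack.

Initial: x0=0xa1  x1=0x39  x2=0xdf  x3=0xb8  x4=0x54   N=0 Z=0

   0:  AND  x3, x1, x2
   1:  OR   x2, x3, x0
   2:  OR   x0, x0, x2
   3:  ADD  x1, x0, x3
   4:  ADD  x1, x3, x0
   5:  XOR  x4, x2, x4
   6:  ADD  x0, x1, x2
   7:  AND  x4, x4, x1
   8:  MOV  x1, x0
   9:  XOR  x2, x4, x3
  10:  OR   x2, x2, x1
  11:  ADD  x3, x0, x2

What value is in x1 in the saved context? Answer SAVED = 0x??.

SAVED = 0x8b

after  0: x0=0xa1 x1=0x39 x2=0xdf x3=0x19 x4=0x54  N=0 Z=0
after  1: x0=0xa1 x1=0x39 x2=0xb9 x3=0x19 x4=0x54  N=1 Z=0
after  2: x0=0xb9 x1=0x39 x2=0xb9 x3=0x19 x4=0x54  N=1 Z=0
after  3: x0=0xb9 x1=0xd2 x2=0xb9 x3=0x19 x4=0x54  N=1 Z=0
after  4: x0=0xb9 x1=0xd2 x2=0xb9 x3=0x19 x4=0x54  N=1 Z=0
after  5: x0=0xb9 x1=0xd2 x2=0xb9 x3=0x19 x4=0xed  N=1 Z=0
after  6: x0=0x8b x1=0xd2 x2=0xb9 x3=0x19 x4=0xed  N=1 Z=0
after  7: x0=0x8b x1=0xd2 x2=0xb9 x3=0x19 x4=0xc0  N=1 Z=0
after  8: x0=0x8b x1=0x8b x2=0xb9 x3=0x19 x4=0xc0  N=1 Z=0
after  9: x0=0x8b x1=0x8b x2=0xd9 x3=0x19 x4=0xc0  N=1 Z=0
after 10: x0=0x8b x1=0x8b x2=0xdb x3=0x19 x4=0xc0  N=1 Z=0
-- IRQ taken; context saved, return-PC = 11 --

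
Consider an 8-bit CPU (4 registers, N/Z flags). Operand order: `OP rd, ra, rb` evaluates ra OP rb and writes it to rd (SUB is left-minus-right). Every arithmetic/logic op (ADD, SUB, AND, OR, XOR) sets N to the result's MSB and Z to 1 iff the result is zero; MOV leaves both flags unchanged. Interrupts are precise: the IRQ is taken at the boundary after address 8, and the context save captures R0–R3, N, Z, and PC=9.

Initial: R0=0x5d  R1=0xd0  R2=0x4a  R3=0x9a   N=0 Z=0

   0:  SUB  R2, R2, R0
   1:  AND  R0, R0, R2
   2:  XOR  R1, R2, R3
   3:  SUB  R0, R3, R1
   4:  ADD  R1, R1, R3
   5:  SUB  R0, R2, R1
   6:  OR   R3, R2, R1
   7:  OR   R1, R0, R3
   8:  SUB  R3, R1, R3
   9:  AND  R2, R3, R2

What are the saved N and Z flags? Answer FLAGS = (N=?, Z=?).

FLAGS = (N=0, Z=1)

after  0: R0=0x5d R1=0xd0 R2=0xed R3=0x9a  N=1 Z=0
after  1: R0=0x4d R1=0xd0 R2=0xed R3=0x9a  N=0 Z=0
after  2: R0=0x4d R1=0x77 R2=0xed R3=0x9a  N=0 Z=0
after  3: R0=0x23 R1=0x77 R2=0xed R3=0x9a  N=0 Z=0
after  4: R0=0x23 R1=0x11 R2=0xed R3=0x9a  N=0 Z=0
after  5: R0=0xdc R1=0x11 R2=0xed R3=0x9a  N=1 Z=0
after  6: R0=0xdc R1=0x11 R2=0xed R3=0xfd  N=1 Z=0
after  7: R0=0xdc R1=0xfd R2=0xed R3=0xfd  N=1 Z=0
after  8: R0=0xdc R1=0xfd R2=0xed R3=0x00  N=0 Z=1
-- IRQ taken; context saved, return-PC = 9 --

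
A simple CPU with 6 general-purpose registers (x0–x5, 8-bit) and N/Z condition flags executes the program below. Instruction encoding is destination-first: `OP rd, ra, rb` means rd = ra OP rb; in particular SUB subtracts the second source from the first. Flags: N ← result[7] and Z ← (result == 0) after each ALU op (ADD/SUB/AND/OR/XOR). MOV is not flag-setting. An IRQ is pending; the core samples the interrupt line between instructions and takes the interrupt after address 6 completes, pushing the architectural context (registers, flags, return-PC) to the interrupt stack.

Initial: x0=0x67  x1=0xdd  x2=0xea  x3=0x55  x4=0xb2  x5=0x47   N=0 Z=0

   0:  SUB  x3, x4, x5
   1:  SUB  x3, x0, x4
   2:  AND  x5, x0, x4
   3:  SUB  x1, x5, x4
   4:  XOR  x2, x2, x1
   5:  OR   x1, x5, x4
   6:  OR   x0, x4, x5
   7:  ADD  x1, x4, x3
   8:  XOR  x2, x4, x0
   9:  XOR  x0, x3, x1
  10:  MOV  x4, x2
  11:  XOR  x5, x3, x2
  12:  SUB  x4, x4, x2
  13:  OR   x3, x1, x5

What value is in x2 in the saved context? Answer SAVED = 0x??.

SAVED = 0x9a

after  0: x0=0x67 x1=0xdd x2=0xea x3=0x6b x4=0xb2 x5=0x47  N=0 Z=0
after  1: x0=0x67 x1=0xdd x2=0xea x3=0xb5 x4=0xb2 x5=0x47  N=1 Z=0
after  2: x0=0x67 x1=0xdd x2=0xea x3=0xb5 x4=0xb2 x5=0x22  N=0 Z=0
after  3: x0=0x67 x1=0x70 x2=0xea x3=0xb5 x4=0xb2 x5=0x22  N=0 Z=0
after  4: x0=0x67 x1=0x70 x2=0x9a x3=0xb5 x4=0xb2 x5=0x22  N=1 Z=0
after  5: x0=0x67 x1=0xb2 x2=0x9a x3=0xb5 x4=0xb2 x5=0x22  N=1 Z=0
after  6: x0=0xb2 x1=0xb2 x2=0x9a x3=0xb5 x4=0xb2 x5=0x22  N=1 Z=0
-- IRQ taken; context saved, return-PC = 7 --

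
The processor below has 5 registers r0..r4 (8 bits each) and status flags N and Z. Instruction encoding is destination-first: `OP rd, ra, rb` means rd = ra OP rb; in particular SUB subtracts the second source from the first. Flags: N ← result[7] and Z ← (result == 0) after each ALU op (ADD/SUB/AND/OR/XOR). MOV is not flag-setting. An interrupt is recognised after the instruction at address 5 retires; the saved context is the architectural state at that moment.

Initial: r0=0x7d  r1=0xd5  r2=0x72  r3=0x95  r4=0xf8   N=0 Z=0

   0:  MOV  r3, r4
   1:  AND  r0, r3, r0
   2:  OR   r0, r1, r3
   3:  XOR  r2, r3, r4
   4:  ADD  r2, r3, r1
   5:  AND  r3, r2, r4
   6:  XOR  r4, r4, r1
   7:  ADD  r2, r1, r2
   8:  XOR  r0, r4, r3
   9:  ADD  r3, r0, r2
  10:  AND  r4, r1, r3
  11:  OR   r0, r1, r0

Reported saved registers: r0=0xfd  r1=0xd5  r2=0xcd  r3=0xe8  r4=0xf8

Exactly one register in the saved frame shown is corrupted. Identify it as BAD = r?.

after  0: r0=0x7d r1=0xd5 r2=0x72 r3=0xf8 r4=0xf8  N=0 Z=0
after  1: r0=0x78 r1=0xd5 r2=0x72 r3=0xf8 r4=0xf8  N=0 Z=0
after  2: r0=0xfd r1=0xd5 r2=0x72 r3=0xf8 r4=0xf8  N=1 Z=0
after  3: r0=0xfd r1=0xd5 r2=0x00 r3=0xf8 r4=0xf8  N=0 Z=1
after  4: r0=0xfd r1=0xd5 r2=0xcd r3=0xf8 r4=0xf8  N=1 Z=0
after  5: r0=0xfd r1=0xd5 r2=0xcd r3=0xc8 r4=0xf8  N=1 Z=0
-- IRQ taken; context saved, return-PC = 6 --
mismatch: r3: reported 0xe8 vs actual 0xc8

BAD = r3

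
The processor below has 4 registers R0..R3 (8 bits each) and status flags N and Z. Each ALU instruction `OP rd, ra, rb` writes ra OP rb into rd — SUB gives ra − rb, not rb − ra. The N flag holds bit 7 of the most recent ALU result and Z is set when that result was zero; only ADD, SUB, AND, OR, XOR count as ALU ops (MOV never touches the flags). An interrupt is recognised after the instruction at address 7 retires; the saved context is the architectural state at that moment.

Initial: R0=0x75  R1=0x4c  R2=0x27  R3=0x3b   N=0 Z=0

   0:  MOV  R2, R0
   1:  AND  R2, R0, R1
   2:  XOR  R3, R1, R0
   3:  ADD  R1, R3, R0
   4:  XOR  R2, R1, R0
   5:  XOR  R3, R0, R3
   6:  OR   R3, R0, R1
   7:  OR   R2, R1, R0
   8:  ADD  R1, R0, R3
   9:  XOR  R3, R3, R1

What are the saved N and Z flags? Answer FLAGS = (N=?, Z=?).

FLAGS = (N=1, Z=0)

after  0: R0=0x75 R1=0x4c R2=0x75 R3=0x3b  N=0 Z=0
after  1: R0=0x75 R1=0x4c R2=0x44 R3=0x3b  N=0 Z=0
after  2: R0=0x75 R1=0x4c R2=0x44 R3=0x39  N=0 Z=0
after  3: R0=0x75 R1=0xae R2=0x44 R3=0x39  N=1 Z=0
after  4: R0=0x75 R1=0xae R2=0xdb R3=0x39  N=1 Z=0
after  5: R0=0x75 R1=0xae R2=0xdb R3=0x4c  N=0 Z=0
after  6: R0=0x75 R1=0xae R2=0xdb R3=0xff  N=1 Z=0
after  7: R0=0x75 R1=0xae R2=0xff R3=0xff  N=1 Z=0
-- IRQ taken; context saved, return-PC = 8 --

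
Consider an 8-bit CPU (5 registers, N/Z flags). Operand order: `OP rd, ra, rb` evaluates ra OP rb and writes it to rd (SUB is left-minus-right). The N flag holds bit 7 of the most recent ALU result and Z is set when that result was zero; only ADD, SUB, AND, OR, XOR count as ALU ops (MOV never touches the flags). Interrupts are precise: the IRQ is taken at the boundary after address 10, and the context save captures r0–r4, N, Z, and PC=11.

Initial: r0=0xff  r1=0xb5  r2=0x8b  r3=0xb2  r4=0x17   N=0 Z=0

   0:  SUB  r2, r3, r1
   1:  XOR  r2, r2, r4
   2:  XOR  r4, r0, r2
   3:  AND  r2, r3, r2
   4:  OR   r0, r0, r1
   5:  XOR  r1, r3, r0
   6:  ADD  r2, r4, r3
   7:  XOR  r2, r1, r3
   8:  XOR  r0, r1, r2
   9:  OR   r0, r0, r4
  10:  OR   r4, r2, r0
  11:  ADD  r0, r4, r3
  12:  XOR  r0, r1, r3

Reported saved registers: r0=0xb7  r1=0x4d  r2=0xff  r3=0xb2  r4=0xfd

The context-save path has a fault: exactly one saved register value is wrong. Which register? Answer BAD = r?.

BAD = r4

after  0: r0=0xff r1=0xb5 r2=0xfd r3=0xb2 r4=0x17  N=1 Z=0
after  1: r0=0xff r1=0xb5 r2=0xea r3=0xb2 r4=0x17  N=1 Z=0
after  2: r0=0xff r1=0xb5 r2=0xea r3=0xb2 r4=0x15  N=0 Z=0
after  3: r0=0xff r1=0xb5 r2=0xa2 r3=0xb2 r4=0x15  N=1 Z=0
after  4: r0=0xff r1=0xb5 r2=0xa2 r3=0xb2 r4=0x15  N=1 Z=0
after  5: r0=0xff r1=0x4d r2=0xa2 r3=0xb2 r4=0x15  N=0 Z=0
after  6: r0=0xff r1=0x4d r2=0xc7 r3=0xb2 r4=0x15  N=1 Z=0
after  7: r0=0xff r1=0x4d r2=0xff r3=0xb2 r4=0x15  N=1 Z=0
after  8: r0=0xb2 r1=0x4d r2=0xff r3=0xb2 r4=0x15  N=1 Z=0
after  9: r0=0xb7 r1=0x4d r2=0xff r3=0xb2 r4=0x15  N=1 Z=0
after 10: r0=0xb7 r1=0x4d r2=0xff r3=0xb2 r4=0xff  N=1 Z=0
-- IRQ taken; context saved, return-PC = 11 --
mismatch: r4: reported 0xfd vs actual 0xff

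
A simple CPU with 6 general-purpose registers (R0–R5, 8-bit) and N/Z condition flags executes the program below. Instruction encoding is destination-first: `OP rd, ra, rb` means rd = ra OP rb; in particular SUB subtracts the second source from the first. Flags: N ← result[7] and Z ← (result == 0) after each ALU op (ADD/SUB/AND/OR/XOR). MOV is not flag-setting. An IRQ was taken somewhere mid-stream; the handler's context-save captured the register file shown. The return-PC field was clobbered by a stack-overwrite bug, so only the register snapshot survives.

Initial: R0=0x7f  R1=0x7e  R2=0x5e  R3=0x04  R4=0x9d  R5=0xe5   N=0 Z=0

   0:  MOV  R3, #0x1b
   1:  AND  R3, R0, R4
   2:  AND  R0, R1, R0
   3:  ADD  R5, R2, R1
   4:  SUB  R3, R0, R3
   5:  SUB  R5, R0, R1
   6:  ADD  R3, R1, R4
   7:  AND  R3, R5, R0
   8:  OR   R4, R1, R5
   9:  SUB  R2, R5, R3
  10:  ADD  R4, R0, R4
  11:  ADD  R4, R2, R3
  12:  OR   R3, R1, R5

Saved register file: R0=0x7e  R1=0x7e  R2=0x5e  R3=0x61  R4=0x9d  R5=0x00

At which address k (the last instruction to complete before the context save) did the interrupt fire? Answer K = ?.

K = 5

after  0: R0=0x7f R1=0x7e R2=0x5e R3=0x1b R4=0x9d R5=0xe5  N=0 Z=0
after  1: R0=0x7f R1=0x7e R2=0x5e R3=0x1d R4=0x9d R5=0xe5  N=0 Z=0
after  2: R0=0x7e R1=0x7e R2=0x5e R3=0x1d R4=0x9d R5=0xe5  N=0 Z=0
after  3: R0=0x7e R1=0x7e R2=0x5e R3=0x1d R4=0x9d R5=0xdc  N=1 Z=0
after  4: R0=0x7e R1=0x7e R2=0x5e R3=0x61 R4=0x9d R5=0xdc  N=0 Z=0
after  5: R0=0x7e R1=0x7e R2=0x5e R3=0x61 R4=0x9d R5=0x00  N=0 Z=1
-- IRQ taken; context saved, return-PC = 6 --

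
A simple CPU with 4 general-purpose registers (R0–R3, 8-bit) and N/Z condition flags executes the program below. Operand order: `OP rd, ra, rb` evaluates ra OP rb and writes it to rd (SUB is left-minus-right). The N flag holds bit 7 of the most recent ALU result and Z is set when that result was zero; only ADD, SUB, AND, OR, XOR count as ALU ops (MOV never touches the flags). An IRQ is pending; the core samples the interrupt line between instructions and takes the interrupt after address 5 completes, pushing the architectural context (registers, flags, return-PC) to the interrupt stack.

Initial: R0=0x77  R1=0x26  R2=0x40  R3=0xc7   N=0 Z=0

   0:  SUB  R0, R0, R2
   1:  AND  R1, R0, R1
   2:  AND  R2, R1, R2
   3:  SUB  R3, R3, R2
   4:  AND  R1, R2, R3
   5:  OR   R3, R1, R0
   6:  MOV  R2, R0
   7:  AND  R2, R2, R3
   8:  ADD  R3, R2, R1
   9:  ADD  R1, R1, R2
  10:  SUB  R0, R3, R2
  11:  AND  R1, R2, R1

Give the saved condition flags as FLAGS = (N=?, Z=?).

FLAGS = (N=0, Z=0)

after  0: R0=0x37 R1=0x26 R2=0x40 R3=0xc7  N=0 Z=0
after  1: R0=0x37 R1=0x26 R2=0x40 R3=0xc7  N=0 Z=0
after  2: R0=0x37 R1=0x26 R2=0x00 R3=0xc7  N=0 Z=1
after  3: R0=0x37 R1=0x26 R2=0x00 R3=0xc7  N=1 Z=0
after  4: R0=0x37 R1=0x00 R2=0x00 R3=0xc7  N=0 Z=1
after  5: R0=0x37 R1=0x00 R2=0x00 R3=0x37  N=0 Z=0
-- IRQ taken; context saved, return-PC = 6 --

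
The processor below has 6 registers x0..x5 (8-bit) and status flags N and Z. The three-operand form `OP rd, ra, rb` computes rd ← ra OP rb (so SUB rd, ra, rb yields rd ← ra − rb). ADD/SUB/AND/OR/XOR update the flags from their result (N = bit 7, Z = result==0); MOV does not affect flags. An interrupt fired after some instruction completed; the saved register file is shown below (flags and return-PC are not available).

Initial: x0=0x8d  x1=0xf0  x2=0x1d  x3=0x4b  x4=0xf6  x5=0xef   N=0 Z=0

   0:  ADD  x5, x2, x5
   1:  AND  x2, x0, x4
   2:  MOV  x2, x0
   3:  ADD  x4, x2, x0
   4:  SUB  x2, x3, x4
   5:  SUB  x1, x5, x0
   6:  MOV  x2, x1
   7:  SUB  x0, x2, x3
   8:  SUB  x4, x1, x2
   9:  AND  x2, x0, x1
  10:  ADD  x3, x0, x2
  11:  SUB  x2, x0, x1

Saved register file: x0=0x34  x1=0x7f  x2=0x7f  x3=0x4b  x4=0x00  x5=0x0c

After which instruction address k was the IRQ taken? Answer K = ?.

after  0: x0=0x8d x1=0xf0 x2=0x1d x3=0x4b x4=0xf6 x5=0x0c  N=0 Z=0
after  1: x0=0x8d x1=0xf0 x2=0x84 x3=0x4b x4=0xf6 x5=0x0c  N=1 Z=0
after  2: x0=0x8d x1=0xf0 x2=0x8d x3=0x4b x4=0xf6 x5=0x0c  N=1 Z=0
after  3: x0=0x8d x1=0xf0 x2=0x8d x3=0x4b x4=0x1a x5=0x0c  N=0 Z=0
after  4: x0=0x8d x1=0xf0 x2=0x31 x3=0x4b x4=0x1a x5=0x0c  N=0 Z=0
after  5: x0=0x8d x1=0x7f x2=0x31 x3=0x4b x4=0x1a x5=0x0c  N=0 Z=0
after  6: x0=0x8d x1=0x7f x2=0x7f x3=0x4b x4=0x1a x5=0x0c  N=0 Z=0
after  7: x0=0x34 x1=0x7f x2=0x7f x3=0x4b x4=0x1a x5=0x0c  N=0 Z=0
after  8: x0=0x34 x1=0x7f x2=0x7f x3=0x4b x4=0x00 x5=0x0c  N=0 Z=1
-- IRQ taken; context saved, return-PC = 9 --

K = 8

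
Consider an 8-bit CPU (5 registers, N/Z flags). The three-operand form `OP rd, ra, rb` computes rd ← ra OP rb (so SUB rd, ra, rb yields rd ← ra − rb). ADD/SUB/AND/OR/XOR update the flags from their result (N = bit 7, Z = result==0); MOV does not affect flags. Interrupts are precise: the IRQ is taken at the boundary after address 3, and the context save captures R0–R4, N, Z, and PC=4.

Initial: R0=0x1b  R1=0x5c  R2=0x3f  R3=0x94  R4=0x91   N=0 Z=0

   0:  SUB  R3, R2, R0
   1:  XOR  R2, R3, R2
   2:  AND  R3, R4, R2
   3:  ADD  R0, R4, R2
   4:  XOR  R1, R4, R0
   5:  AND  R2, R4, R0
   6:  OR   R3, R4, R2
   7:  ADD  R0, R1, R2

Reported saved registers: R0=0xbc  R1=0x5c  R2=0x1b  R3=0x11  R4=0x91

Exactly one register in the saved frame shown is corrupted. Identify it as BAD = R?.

after  0: R0=0x1b R1=0x5c R2=0x3f R3=0x24 R4=0x91  N=0 Z=0
after  1: R0=0x1b R1=0x5c R2=0x1b R3=0x24 R4=0x91  N=0 Z=0
after  2: R0=0x1b R1=0x5c R2=0x1b R3=0x11 R4=0x91  N=0 Z=0
after  3: R0=0xac R1=0x5c R2=0x1b R3=0x11 R4=0x91  N=1 Z=0
-- IRQ taken; context saved, return-PC = 4 --
mismatch: R0: reported 0xbc vs actual 0xac

BAD = R0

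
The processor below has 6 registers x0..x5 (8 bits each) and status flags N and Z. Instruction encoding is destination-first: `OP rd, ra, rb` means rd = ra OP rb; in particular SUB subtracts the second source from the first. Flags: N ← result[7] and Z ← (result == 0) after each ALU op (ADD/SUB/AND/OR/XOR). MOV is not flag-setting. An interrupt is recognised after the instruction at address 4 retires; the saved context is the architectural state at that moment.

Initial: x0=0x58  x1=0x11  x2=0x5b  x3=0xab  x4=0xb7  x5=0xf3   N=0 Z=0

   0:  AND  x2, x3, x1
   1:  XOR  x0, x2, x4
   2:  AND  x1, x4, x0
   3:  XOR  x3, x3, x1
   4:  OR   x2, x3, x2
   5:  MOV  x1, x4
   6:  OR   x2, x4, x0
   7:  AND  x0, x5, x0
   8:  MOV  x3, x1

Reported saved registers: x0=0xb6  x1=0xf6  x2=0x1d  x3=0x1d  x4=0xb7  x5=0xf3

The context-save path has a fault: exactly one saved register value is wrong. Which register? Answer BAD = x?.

after  0: x0=0x58 x1=0x11 x2=0x01 x3=0xab x4=0xb7 x5=0xf3  N=0 Z=0
after  1: x0=0xb6 x1=0x11 x2=0x01 x3=0xab x4=0xb7 x5=0xf3  N=1 Z=0
after  2: x0=0xb6 x1=0xb6 x2=0x01 x3=0xab x4=0xb7 x5=0xf3  N=1 Z=0
after  3: x0=0xb6 x1=0xb6 x2=0x01 x3=0x1d x4=0xb7 x5=0xf3  N=0 Z=0
after  4: x0=0xb6 x1=0xb6 x2=0x1d x3=0x1d x4=0xb7 x5=0xf3  N=0 Z=0
-- IRQ taken; context saved, return-PC = 5 --
mismatch: x1: reported 0xf6 vs actual 0xb6

BAD = x1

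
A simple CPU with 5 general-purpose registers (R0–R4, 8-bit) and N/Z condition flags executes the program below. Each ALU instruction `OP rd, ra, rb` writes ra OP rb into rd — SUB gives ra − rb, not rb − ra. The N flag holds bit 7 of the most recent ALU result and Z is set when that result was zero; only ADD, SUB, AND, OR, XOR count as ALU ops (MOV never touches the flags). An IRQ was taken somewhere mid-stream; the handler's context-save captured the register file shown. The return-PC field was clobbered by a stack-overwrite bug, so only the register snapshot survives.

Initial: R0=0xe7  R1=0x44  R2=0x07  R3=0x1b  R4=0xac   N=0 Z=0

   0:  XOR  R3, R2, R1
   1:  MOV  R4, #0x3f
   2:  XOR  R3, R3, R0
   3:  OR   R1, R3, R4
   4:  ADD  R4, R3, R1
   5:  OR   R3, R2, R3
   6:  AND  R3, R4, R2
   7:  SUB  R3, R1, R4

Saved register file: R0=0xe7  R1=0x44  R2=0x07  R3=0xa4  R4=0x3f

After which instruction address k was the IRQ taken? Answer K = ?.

K = 2

after  0: R0=0xe7 R1=0x44 R2=0x07 R3=0x43 R4=0xac  N=0 Z=0
after  1: R0=0xe7 R1=0x44 R2=0x07 R3=0x43 R4=0x3f  N=0 Z=0
after  2: R0=0xe7 R1=0x44 R2=0x07 R3=0xa4 R4=0x3f  N=1 Z=0
-- IRQ taken; context saved, return-PC = 3 --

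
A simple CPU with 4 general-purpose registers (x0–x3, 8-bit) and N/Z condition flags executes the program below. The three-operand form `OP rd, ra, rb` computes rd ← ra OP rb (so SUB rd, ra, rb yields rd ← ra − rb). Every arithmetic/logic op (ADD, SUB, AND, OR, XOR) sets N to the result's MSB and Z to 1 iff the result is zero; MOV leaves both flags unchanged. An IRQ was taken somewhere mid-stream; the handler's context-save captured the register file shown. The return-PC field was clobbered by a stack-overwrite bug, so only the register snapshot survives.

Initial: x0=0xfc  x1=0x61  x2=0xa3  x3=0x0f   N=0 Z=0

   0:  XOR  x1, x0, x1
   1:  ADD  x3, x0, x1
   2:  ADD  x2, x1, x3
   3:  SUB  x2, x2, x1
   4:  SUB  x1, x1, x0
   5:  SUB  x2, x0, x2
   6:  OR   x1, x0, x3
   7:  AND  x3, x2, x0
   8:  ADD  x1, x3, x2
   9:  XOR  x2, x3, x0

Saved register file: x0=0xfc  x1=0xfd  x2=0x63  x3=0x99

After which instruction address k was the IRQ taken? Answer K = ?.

after  0: x0=0xfc x1=0x9d x2=0xa3 x3=0x0f  N=1 Z=0
after  1: x0=0xfc x1=0x9d x2=0xa3 x3=0x99  N=1 Z=0
after  2: x0=0xfc x1=0x9d x2=0x36 x3=0x99  N=0 Z=0
after  3: x0=0xfc x1=0x9d x2=0x99 x3=0x99  N=1 Z=0
after  4: x0=0xfc x1=0xa1 x2=0x99 x3=0x99  N=1 Z=0
after  5: x0=0xfc x1=0xa1 x2=0x63 x3=0x99  N=0 Z=0
after  6: x0=0xfc x1=0xfd x2=0x63 x3=0x99  N=1 Z=0
-- IRQ taken; context saved, return-PC = 7 --

K = 6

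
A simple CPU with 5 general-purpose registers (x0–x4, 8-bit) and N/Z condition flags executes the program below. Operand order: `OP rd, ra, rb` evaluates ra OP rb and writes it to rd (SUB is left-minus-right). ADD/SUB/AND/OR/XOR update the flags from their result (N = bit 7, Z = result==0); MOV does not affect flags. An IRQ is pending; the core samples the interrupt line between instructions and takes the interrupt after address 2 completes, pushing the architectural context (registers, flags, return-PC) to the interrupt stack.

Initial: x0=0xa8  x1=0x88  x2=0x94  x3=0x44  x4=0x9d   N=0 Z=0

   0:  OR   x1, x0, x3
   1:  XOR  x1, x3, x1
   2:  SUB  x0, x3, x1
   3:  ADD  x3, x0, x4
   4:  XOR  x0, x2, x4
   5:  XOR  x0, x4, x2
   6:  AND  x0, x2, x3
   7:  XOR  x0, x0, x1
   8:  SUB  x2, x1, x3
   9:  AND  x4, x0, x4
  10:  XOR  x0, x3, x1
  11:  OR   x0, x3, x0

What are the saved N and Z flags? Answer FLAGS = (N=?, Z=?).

FLAGS = (N=1, Z=0)

after  0: x0=0xa8 x1=0xec x2=0x94 x3=0x44 x4=0x9d  N=1 Z=0
after  1: x0=0xa8 x1=0xa8 x2=0x94 x3=0x44 x4=0x9d  N=1 Z=0
after  2: x0=0x9c x1=0xa8 x2=0x94 x3=0x44 x4=0x9d  N=1 Z=0
-- IRQ taken; context saved, return-PC = 3 --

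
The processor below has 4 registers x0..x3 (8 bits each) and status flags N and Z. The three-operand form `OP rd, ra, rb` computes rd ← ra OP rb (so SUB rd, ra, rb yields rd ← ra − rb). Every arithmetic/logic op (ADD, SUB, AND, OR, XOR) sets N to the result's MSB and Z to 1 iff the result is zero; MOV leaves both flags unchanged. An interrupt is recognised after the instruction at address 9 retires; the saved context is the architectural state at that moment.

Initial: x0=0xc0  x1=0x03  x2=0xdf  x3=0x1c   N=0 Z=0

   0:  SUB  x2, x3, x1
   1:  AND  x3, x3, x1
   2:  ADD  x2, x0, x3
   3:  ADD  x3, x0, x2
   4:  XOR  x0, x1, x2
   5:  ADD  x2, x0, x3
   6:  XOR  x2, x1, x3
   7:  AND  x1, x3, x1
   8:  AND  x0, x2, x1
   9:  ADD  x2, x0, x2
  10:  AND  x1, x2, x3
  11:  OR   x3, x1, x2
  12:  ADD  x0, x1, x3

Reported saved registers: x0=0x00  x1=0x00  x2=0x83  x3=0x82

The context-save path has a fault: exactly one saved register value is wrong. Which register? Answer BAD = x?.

BAD = x3

after  0: x0=0xc0 x1=0x03 x2=0x19 x3=0x1c  N=0 Z=0
after  1: x0=0xc0 x1=0x03 x2=0x19 x3=0x00  N=0 Z=1
after  2: x0=0xc0 x1=0x03 x2=0xc0 x3=0x00  N=1 Z=0
after  3: x0=0xc0 x1=0x03 x2=0xc0 x3=0x80  N=1 Z=0
after  4: x0=0xc3 x1=0x03 x2=0xc0 x3=0x80  N=1 Z=0
after  5: x0=0xc3 x1=0x03 x2=0x43 x3=0x80  N=0 Z=0
after  6: x0=0xc3 x1=0x03 x2=0x83 x3=0x80  N=1 Z=0
after  7: x0=0xc3 x1=0x00 x2=0x83 x3=0x80  N=0 Z=1
after  8: x0=0x00 x1=0x00 x2=0x83 x3=0x80  N=0 Z=1
after  9: x0=0x00 x1=0x00 x2=0x83 x3=0x80  N=1 Z=0
-- IRQ taken; context saved, return-PC = 10 --
mismatch: x3: reported 0x82 vs actual 0x80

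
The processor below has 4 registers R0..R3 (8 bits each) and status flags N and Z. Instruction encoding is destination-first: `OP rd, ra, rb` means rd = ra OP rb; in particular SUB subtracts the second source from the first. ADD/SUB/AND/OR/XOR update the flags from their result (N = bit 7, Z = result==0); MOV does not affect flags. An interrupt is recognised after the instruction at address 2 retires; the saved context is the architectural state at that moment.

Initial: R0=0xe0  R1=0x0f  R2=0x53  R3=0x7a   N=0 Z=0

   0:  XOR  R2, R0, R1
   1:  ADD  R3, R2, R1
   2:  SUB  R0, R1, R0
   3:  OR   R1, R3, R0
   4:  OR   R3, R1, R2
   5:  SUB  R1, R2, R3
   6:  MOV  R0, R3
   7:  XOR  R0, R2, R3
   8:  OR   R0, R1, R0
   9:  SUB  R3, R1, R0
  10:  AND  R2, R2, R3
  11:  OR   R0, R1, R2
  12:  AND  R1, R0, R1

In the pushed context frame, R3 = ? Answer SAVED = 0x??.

after  0: R0=0xe0 R1=0x0f R2=0xef R3=0x7a  N=1 Z=0
after  1: R0=0xe0 R1=0x0f R2=0xef R3=0xfe  N=1 Z=0
after  2: R0=0x2f R1=0x0f R2=0xef R3=0xfe  N=0 Z=0
-- IRQ taken; context saved, return-PC = 3 --

SAVED = 0xfe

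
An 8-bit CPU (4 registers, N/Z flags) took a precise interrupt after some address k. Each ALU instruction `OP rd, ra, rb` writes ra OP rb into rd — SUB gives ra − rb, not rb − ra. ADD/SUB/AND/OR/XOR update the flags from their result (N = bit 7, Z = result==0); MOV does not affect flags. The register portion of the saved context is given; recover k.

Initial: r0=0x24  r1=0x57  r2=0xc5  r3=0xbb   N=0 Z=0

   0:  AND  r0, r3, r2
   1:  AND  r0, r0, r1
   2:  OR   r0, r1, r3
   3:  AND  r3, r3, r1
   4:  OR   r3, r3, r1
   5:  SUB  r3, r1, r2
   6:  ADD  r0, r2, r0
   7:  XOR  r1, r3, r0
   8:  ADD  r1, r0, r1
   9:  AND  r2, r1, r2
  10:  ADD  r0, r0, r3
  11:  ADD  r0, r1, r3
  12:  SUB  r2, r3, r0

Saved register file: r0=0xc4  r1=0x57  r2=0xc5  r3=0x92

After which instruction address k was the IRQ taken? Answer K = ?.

after  0: r0=0x81 r1=0x57 r2=0xc5 r3=0xbb  N=1 Z=0
after  1: r0=0x01 r1=0x57 r2=0xc5 r3=0xbb  N=0 Z=0
after  2: r0=0xff r1=0x57 r2=0xc5 r3=0xbb  N=1 Z=0
after  3: r0=0xff r1=0x57 r2=0xc5 r3=0x13  N=0 Z=0
after  4: r0=0xff r1=0x57 r2=0xc5 r3=0x57  N=0 Z=0
after  5: r0=0xff r1=0x57 r2=0xc5 r3=0x92  N=1 Z=0
after  6: r0=0xc4 r1=0x57 r2=0xc5 r3=0x92  N=1 Z=0
-- IRQ taken; context saved, return-PC = 7 --

K = 6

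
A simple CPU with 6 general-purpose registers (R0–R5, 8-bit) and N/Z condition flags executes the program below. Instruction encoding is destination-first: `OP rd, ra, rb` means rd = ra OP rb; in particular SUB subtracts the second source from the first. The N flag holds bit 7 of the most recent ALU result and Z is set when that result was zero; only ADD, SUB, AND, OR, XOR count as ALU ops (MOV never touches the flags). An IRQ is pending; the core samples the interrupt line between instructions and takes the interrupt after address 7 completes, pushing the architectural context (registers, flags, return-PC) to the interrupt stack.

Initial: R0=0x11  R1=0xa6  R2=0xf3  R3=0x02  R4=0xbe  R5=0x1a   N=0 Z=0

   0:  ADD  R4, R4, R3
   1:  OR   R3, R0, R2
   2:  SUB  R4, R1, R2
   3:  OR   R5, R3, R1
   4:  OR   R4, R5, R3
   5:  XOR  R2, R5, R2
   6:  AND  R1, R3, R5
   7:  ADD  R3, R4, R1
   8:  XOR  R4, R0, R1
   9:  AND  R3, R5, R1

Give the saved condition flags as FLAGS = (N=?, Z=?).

FLAGS = (N=1, Z=0)

after  0: R0=0x11 R1=0xa6 R2=0xf3 R3=0x02 R4=0xc0 R5=0x1a  N=1 Z=0
after  1: R0=0x11 R1=0xa6 R2=0xf3 R3=0xf3 R4=0xc0 R5=0x1a  N=1 Z=0
after  2: R0=0x11 R1=0xa6 R2=0xf3 R3=0xf3 R4=0xb3 R5=0x1a  N=1 Z=0
after  3: R0=0x11 R1=0xa6 R2=0xf3 R3=0xf3 R4=0xb3 R5=0xf7  N=1 Z=0
after  4: R0=0x11 R1=0xa6 R2=0xf3 R3=0xf3 R4=0xf7 R5=0xf7  N=1 Z=0
after  5: R0=0x11 R1=0xa6 R2=0x04 R3=0xf3 R4=0xf7 R5=0xf7  N=0 Z=0
after  6: R0=0x11 R1=0xf3 R2=0x04 R3=0xf3 R4=0xf7 R5=0xf7  N=1 Z=0
after  7: R0=0x11 R1=0xf3 R2=0x04 R3=0xea R4=0xf7 R5=0xf7  N=1 Z=0
-- IRQ taken; context saved, return-PC = 8 --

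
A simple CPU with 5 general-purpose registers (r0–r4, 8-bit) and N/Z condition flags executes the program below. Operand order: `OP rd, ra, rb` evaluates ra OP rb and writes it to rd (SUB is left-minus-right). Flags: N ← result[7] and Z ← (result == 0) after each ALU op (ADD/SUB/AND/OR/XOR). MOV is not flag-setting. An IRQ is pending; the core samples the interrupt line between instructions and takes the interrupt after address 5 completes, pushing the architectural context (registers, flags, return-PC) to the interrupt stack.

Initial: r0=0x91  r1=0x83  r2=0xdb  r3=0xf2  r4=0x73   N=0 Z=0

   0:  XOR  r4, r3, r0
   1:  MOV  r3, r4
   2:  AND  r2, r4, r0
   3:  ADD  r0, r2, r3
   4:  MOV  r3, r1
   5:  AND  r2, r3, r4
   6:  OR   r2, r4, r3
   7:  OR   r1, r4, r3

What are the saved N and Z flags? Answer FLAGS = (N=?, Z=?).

after  0: r0=0x91 r1=0x83 r2=0xdb r3=0xf2 r4=0x63  N=0 Z=0
after  1: r0=0x91 r1=0x83 r2=0xdb r3=0x63 r4=0x63  N=0 Z=0
after  2: r0=0x91 r1=0x83 r2=0x01 r3=0x63 r4=0x63  N=0 Z=0
after  3: r0=0x64 r1=0x83 r2=0x01 r3=0x63 r4=0x63  N=0 Z=0
after  4: r0=0x64 r1=0x83 r2=0x01 r3=0x83 r4=0x63  N=0 Z=0
after  5: r0=0x64 r1=0x83 r2=0x03 r3=0x83 r4=0x63  N=0 Z=0
-- IRQ taken; context saved, return-PC = 6 --

FLAGS = (N=0, Z=0)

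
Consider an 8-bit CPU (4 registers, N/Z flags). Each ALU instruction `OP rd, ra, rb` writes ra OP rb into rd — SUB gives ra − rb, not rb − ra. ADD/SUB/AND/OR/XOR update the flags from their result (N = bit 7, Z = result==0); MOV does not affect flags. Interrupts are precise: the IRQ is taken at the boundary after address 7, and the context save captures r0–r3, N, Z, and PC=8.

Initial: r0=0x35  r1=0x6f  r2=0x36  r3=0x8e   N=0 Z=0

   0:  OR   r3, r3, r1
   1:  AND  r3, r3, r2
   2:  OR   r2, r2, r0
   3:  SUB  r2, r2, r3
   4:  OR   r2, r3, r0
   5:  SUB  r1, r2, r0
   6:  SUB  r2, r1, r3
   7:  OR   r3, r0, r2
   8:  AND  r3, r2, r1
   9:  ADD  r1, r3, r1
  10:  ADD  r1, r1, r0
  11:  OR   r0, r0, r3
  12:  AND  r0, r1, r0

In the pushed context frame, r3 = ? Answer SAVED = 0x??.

SAVED = 0xfd

after  0: r0=0x35 r1=0x6f r2=0x36 r3=0xef  N=1 Z=0
after  1: r0=0x35 r1=0x6f r2=0x36 r3=0x26  N=0 Z=0
after  2: r0=0x35 r1=0x6f r2=0x37 r3=0x26  N=0 Z=0
after  3: r0=0x35 r1=0x6f r2=0x11 r3=0x26  N=0 Z=0
after  4: r0=0x35 r1=0x6f r2=0x37 r3=0x26  N=0 Z=0
after  5: r0=0x35 r1=0x02 r2=0x37 r3=0x26  N=0 Z=0
after  6: r0=0x35 r1=0x02 r2=0xdc r3=0x26  N=1 Z=0
after  7: r0=0x35 r1=0x02 r2=0xdc r3=0xfd  N=1 Z=0
-- IRQ taken; context saved, return-PC = 8 --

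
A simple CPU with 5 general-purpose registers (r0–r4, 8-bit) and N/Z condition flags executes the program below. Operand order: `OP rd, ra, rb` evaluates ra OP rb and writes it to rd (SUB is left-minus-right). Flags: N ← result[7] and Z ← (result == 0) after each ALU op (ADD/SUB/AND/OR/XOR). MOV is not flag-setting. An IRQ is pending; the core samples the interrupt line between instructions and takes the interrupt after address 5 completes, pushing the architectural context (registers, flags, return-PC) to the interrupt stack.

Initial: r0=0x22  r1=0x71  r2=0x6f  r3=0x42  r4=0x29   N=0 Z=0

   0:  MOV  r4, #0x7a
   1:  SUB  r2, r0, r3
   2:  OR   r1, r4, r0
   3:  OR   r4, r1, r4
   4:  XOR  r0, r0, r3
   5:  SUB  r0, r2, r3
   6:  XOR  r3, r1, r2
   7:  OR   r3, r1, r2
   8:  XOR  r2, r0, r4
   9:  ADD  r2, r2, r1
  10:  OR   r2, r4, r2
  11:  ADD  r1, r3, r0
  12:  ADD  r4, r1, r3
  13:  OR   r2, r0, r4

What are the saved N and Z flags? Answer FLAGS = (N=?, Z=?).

after  0: r0=0x22 r1=0x71 r2=0x6f r3=0x42 r4=0x7a  N=0 Z=0
after  1: r0=0x22 r1=0x71 r2=0xe0 r3=0x42 r4=0x7a  N=1 Z=0
after  2: r0=0x22 r1=0x7a r2=0xe0 r3=0x42 r4=0x7a  N=0 Z=0
after  3: r0=0x22 r1=0x7a r2=0xe0 r3=0x42 r4=0x7a  N=0 Z=0
after  4: r0=0x60 r1=0x7a r2=0xe0 r3=0x42 r4=0x7a  N=0 Z=0
after  5: r0=0x9e r1=0x7a r2=0xe0 r3=0x42 r4=0x7a  N=1 Z=0
-- IRQ taken; context saved, return-PC = 6 --

FLAGS = (N=1, Z=0)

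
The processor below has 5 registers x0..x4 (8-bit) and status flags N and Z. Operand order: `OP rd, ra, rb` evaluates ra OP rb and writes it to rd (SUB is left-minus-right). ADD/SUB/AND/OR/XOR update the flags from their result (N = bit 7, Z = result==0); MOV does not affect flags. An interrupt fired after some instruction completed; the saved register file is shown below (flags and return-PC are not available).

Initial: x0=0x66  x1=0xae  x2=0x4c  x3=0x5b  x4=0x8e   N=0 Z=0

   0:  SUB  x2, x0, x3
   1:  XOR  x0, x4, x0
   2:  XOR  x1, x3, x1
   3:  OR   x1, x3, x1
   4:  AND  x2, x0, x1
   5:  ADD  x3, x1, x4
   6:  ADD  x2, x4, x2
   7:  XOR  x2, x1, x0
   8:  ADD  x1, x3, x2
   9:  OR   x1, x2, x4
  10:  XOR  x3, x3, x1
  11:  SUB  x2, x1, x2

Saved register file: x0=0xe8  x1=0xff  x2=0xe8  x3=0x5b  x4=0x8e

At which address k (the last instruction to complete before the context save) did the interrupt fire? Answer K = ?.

K = 4

after  0: x0=0x66 x1=0xae x2=0x0b x3=0x5b x4=0x8e  N=0 Z=0
after  1: x0=0xe8 x1=0xae x2=0x0b x3=0x5b x4=0x8e  N=1 Z=0
after  2: x0=0xe8 x1=0xf5 x2=0x0b x3=0x5b x4=0x8e  N=1 Z=0
after  3: x0=0xe8 x1=0xff x2=0x0b x3=0x5b x4=0x8e  N=1 Z=0
after  4: x0=0xe8 x1=0xff x2=0xe8 x3=0x5b x4=0x8e  N=1 Z=0
-- IRQ taken; context saved, return-PC = 5 --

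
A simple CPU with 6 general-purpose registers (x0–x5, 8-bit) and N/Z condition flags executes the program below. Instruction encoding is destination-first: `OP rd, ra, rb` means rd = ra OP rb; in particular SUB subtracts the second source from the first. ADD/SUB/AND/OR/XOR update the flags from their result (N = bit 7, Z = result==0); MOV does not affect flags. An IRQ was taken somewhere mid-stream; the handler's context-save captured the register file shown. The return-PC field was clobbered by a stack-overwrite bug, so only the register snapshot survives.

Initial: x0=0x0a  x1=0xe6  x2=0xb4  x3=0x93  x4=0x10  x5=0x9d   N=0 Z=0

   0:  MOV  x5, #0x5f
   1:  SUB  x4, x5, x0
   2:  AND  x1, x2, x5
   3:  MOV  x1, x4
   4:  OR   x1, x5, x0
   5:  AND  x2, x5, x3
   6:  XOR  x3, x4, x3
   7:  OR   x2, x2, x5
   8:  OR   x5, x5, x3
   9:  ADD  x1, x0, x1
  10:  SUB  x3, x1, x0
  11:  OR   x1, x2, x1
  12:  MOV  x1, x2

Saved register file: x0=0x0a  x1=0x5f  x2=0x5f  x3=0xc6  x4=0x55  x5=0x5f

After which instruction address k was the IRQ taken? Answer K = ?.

after  0: x0=0x0a x1=0xe6 x2=0xb4 x3=0x93 x4=0x10 x5=0x5f  N=0 Z=0
after  1: x0=0x0a x1=0xe6 x2=0xb4 x3=0x93 x4=0x55 x5=0x5f  N=0 Z=0
after  2: x0=0x0a x1=0x14 x2=0xb4 x3=0x93 x4=0x55 x5=0x5f  N=0 Z=0
after  3: x0=0x0a x1=0x55 x2=0xb4 x3=0x93 x4=0x55 x5=0x5f  N=0 Z=0
after  4: x0=0x0a x1=0x5f x2=0xb4 x3=0x93 x4=0x55 x5=0x5f  N=0 Z=0
after  5: x0=0x0a x1=0x5f x2=0x13 x3=0x93 x4=0x55 x5=0x5f  N=0 Z=0
after  6: x0=0x0a x1=0x5f x2=0x13 x3=0xc6 x4=0x55 x5=0x5f  N=1 Z=0
after  7: x0=0x0a x1=0x5f x2=0x5f x3=0xc6 x4=0x55 x5=0x5f  N=0 Z=0
-- IRQ taken; context saved, return-PC = 8 --

K = 7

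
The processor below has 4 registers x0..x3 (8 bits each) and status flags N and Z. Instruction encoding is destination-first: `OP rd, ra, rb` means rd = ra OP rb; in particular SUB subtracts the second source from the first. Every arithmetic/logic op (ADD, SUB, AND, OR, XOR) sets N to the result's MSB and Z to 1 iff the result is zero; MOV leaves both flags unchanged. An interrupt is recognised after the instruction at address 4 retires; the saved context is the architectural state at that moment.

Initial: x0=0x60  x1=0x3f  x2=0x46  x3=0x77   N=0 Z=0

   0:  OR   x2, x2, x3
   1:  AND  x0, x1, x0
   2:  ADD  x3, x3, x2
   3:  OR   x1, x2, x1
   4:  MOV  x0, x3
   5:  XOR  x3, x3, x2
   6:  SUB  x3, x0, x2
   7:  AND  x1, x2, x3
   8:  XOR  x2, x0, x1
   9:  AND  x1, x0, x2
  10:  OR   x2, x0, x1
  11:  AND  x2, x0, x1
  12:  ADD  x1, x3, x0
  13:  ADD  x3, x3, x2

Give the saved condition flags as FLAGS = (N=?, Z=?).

after  0: x0=0x60 x1=0x3f x2=0x77 x3=0x77  N=0 Z=0
after  1: x0=0x20 x1=0x3f x2=0x77 x3=0x77  N=0 Z=0
after  2: x0=0x20 x1=0x3f x2=0x77 x3=0xee  N=1 Z=0
after  3: x0=0x20 x1=0x7f x2=0x77 x3=0xee  N=0 Z=0
after  4: x0=0xee x1=0x7f x2=0x77 x3=0xee  N=0 Z=0
-- IRQ taken; context saved, return-PC = 5 --

FLAGS = (N=0, Z=0)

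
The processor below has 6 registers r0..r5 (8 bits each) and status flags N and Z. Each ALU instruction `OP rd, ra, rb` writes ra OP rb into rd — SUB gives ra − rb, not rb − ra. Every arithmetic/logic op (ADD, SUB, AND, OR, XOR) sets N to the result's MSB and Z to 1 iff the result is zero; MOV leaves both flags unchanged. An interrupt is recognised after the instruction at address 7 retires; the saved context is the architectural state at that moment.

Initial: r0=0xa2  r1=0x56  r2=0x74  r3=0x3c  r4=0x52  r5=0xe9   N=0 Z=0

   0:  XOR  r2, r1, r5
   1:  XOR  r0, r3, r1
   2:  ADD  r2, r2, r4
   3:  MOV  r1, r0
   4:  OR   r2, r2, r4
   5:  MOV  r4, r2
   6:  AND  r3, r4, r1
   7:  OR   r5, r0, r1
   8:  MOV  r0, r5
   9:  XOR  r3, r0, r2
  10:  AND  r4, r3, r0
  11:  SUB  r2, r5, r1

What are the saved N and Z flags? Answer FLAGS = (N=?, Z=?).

FLAGS = (N=0, Z=0)

after  0: r0=0xa2 r1=0x56 r2=0xbf r3=0x3c r4=0x52 r5=0xe9  N=1 Z=0
after  1: r0=0x6a r1=0x56 r2=0xbf r3=0x3c r4=0x52 r5=0xe9  N=0 Z=0
after  2: r0=0x6a r1=0x56 r2=0x11 r3=0x3c r4=0x52 r5=0xe9  N=0 Z=0
after  3: r0=0x6a r1=0x6a r2=0x11 r3=0x3c r4=0x52 r5=0xe9  N=0 Z=0
after  4: r0=0x6a r1=0x6a r2=0x53 r3=0x3c r4=0x52 r5=0xe9  N=0 Z=0
after  5: r0=0x6a r1=0x6a r2=0x53 r3=0x3c r4=0x53 r5=0xe9  N=0 Z=0
after  6: r0=0x6a r1=0x6a r2=0x53 r3=0x42 r4=0x53 r5=0xe9  N=0 Z=0
after  7: r0=0x6a r1=0x6a r2=0x53 r3=0x42 r4=0x53 r5=0x6a  N=0 Z=0
-- IRQ taken; context saved, return-PC = 8 --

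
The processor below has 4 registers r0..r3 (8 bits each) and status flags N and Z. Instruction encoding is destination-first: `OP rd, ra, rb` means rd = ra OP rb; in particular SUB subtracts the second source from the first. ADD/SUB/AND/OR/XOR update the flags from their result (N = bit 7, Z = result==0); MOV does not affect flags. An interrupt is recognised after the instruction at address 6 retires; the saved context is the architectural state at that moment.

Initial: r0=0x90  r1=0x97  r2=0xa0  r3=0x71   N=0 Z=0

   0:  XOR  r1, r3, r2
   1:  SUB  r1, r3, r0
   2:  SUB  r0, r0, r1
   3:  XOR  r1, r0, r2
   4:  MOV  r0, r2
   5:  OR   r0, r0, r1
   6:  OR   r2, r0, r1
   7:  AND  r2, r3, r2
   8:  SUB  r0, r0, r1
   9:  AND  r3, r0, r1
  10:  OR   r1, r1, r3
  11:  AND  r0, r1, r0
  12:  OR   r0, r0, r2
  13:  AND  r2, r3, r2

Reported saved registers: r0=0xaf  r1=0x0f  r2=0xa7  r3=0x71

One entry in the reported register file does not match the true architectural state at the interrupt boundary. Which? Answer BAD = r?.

BAD = r2

after  0: r0=0x90 r1=0xd1 r2=0xa0 r3=0x71  N=1 Z=0
after  1: r0=0x90 r1=0xe1 r2=0xa0 r3=0x71  N=1 Z=0
after  2: r0=0xaf r1=0xe1 r2=0xa0 r3=0x71  N=1 Z=0
after  3: r0=0xaf r1=0x0f r2=0xa0 r3=0x71  N=0 Z=0
after  4: r0=0xa0 r1=0x0f r2=0xa0 r3=0x71  N=0 Z=0
after  5: r0=0xaf r1=0x0f r2=0xa0 r3=0x71  N=1 Z=0
after  6: r0=0xaf r1=0x0f r2=0xaf r3=0x71  N=1 Z=0
-- IRQ taken; context saved, return-PC = 7 --
mismatch: r2: reported 0xa7 vs actual 0xaf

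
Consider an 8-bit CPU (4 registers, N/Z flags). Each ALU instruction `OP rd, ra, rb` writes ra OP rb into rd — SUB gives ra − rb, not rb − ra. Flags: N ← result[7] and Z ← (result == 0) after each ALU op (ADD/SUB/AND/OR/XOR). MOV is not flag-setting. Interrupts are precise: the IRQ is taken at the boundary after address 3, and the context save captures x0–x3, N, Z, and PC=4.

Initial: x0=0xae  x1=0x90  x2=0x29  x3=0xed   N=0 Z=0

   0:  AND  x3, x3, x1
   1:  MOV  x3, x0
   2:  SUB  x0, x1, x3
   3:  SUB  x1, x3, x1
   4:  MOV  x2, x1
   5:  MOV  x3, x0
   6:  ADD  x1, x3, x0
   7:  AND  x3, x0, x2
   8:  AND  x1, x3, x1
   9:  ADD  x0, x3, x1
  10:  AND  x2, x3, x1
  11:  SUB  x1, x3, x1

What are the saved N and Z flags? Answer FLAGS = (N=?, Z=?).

FLAGS = (N=0, Z=0)

after  0: x0=0xae x1=0x90 x2=0x29 x3=0x80  N=1 Z=0
after  1: x0=0xae x1=0x90 x2=0x29 x3=0xae  N=1 Z=0
after  2: x0=0xe2 x1=0x90 x2=0x29 x3=0xae  N=1 Z=0
after  3: x0=0xe2 x1=0x1e x2=0x29 x3=0xae  N=0 Z=0
-- IRQ taken; context saved, return-PC = 4 --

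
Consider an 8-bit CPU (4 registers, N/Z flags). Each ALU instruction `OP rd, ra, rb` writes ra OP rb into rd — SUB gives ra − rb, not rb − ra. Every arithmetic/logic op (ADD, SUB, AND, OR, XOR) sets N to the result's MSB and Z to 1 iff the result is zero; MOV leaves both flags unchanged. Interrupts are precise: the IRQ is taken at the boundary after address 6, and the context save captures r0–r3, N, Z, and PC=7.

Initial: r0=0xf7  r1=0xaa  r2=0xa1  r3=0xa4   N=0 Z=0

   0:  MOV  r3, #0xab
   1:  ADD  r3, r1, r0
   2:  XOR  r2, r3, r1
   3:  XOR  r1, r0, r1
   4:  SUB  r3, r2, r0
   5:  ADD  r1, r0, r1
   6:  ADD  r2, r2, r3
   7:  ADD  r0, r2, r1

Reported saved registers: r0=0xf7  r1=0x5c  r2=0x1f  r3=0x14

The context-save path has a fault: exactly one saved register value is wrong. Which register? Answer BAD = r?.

BAD = r1

after  0: r0=0xf7 r1=0xaa r2=0xa1 r3=0xab  N=0 Z=0
after  1: r0=0xf7 r1=0xaa r2=0xa1 r3=0xa1  N=1 Z=0
after  2: r0=0xf7 r1=0xaa r2=0x0b r3=0xa1  N=0 Z=0
after  3: r0=0xf7 r1=0x5d r2=0x0b r3=0xa1  N=0 Z=0
after  4: r0=0xf7 r1=0x5d r2=0x0b r3=0x14  N=0 Z=0
after  5: r0=0xf7 r1=0x54 r2=0x0b r3=0x14  N=0 Z=0
after  6: r0=0xf7 r1=0x54 r2=0x1f r3=0x14  N=0 Z=0
-- IRQ taken; context saved, return-PC = 7 --
mismatch: r1: reported 0x5c vs actual 0x54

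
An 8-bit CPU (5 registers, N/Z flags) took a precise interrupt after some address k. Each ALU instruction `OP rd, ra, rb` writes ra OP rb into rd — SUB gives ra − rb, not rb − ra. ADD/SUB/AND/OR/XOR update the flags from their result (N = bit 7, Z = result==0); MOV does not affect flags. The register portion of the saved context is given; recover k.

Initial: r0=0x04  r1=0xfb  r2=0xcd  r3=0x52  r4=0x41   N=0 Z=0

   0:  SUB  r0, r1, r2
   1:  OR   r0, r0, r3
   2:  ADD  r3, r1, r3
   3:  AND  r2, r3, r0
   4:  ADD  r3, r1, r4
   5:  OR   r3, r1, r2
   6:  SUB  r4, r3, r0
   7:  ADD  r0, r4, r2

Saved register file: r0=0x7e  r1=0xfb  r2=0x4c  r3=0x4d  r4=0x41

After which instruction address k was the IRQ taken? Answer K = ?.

K = 3

after  0: r0=0x2e r1=0xfb r2=0xcd r3=0x52 r4=0x41  N=0 Z=0
after  1: r0=0x7e r1=0xfb r2=0xcd r3=0x52 r4=0x41  N=0 Z=0
after  2: r0=0x7e r1=0xfb r2=0xcd r3=0x4d r4=0x41  N=0 Z=0
after  3: r0=0x7e r1=0xfb r2=0x4c r3=0x4d r4=0x41  N=0 Z=0
-- IRQ taken; context saved, return-PC = 4 --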